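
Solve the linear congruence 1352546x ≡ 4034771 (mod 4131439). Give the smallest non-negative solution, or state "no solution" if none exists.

First find gcd(1352546, 4131439):
4131439 = 3*1352546 + 73801
1352546 = 18*73801 + 24128
73801 = 3*24128 + 1417
24128 = 17*1417 + 39
1417 = 36*39 + 13
39 = 3*13 + 0
gcd = 13 and 13 | 4034771, so solutions exist. Divide through by 13: 104042x ≡ 310367 (mod 317803).
Now find 104042⁻¹ mod 317803:
317803 = 3×104042 + 5677
104042 = 18×5677 + 1856
5677 = 3×1856 + 109
1856 = 17×109 + 3
109 = 36×3 + 1
3 = 3×1 + 0
Back-substitute:
1 = 109 − 36·3
1 = −36·1856 + 613·109
1 = 613·5677 − 1875·1856
1 = −1875·104042 + 34363·5677
1 = 34363·317803 − 104964·104042
So 104042·(-104964) ≡ 1 (mod 317803), i.e. 104042⁻¹ ≡ 212839.
Then x ≡ 212839·310367 ≡ 305939 (mod 317803); the smallest non-negative solution is x = 305939.

305939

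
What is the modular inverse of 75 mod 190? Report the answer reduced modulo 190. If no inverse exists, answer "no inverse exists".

Euclidean algorithm on 190, 75:
190 = 2*75 + 40
75 = 1*40 + 35
40 = 1*35 + 5
35 = 7*5 + 0
Since gcd = 5 > 1, 75 is not a unit mod 190.

no inverse exists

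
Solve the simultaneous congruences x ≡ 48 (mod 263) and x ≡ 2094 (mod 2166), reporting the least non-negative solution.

500274

Write x = 48 + 263·k. Then 263·k ≡ 2094 − 48 ≡ 2046 (mod 2166).
Need 263⁻¹ mod 2166. Extended Euclid on (2166, 263):
2166 = 8*263 + 62
263 = 4*62 + 15
62 = 4*15 + 2
15 = 7*2 + 1
2 = 2*1 + 0
Back-substitute:
1 = 15 − 7·2
1 = −7·62 + 29·15
1 = 29·263 − 123·62
1 = −123·2166 + 1013·263
263⁻¹ ≡ 1013 (mod 2166), so k ≡ 1013·2046 ≡ 1902 (mod 2166).
x = 48 + 263·1902 = 500274.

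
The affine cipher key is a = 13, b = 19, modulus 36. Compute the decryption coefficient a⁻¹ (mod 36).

Run Euclid on (36, 13):
36 = 2·13 + 10
13 = 1·10 + 3
10 = 3·3 + 1
3 = 3·1 + 0
Since gcd(13, 36) = 1, back-substitute to write 1 as a combination:
1 = 10 − 3·3
1 = −3·13 + 4·10
1 = 4·36 − 11·13
So 13·(-11) ≡ 1 (mod 36), and -11 ≡ 25 (mod 36).

25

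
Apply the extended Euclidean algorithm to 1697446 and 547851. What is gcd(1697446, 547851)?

Apply Euclid's algorithm to 1697446 and 547851:
1697446 = 3×547851 + 53893
547851 = 10×53893 + 8921
53893 = 6×8921 + 367
8921 = 24×367 + 113
367 = 3×113 + 28
113 = 4×28 + 1
28 = 28×1 + 0
gcd(1697446, 547851) = 1.
Express as a combination:
1 = 113 − 4·28
1 = −4·367 + 13·113
1 = 13·8921 − 316·367
1 = −316·53893 + 1909·8921
1 = 1909·547851 − 19406·53893
1 = −19406·1697446 + 60127·547851
So 1 = (-19406)·1697446 + (60127)·547851.

1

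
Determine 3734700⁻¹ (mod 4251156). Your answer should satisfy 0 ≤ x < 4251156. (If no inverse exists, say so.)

no inverse exists

Euclidean algorithm on 4251156, 3734700:
4251156 = 1*3734700 + 516456
3734700 = 7*516456 + 119508
516456 = 4*119508 + 38424
119508 = 3*38424 + 4236
38424 = 9*4236 + 300
4236 = 14*300 + 36
300 = 8*36 + 12
36 = 3*12 + 0
gcd(3734700, 4251156) = 12 ≠ 1, so 3734700 has no multiplicative inverse modulo 4251156.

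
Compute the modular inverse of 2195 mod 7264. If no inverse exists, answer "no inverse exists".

gcd(7264, 2195) by repeated division:
7264 = 3·2195 + 679
2195 = 3·679 + 158
679 = 4·158 + 47
158 = 3·47 + 17
47 = 2·17 + 13
17 = 1·13 + 4
13 = 3·4 + 1
4 = 4·1 + 0
The gcd is 1. Working backward:
1 = 13 − 3·4
1 = −3·17 + 4·13
1 = 4·47 − 11·17
1 = −11·158 + 37·47
1 = 37·679 − 159·158
1 = −159·2195 + 514·679
1 = 514·7264 − 1701·2195
Thus 2195·(-1701) ≡ 1 (mod 7264); reducing, -1701 mod 7264 = 5563.

5563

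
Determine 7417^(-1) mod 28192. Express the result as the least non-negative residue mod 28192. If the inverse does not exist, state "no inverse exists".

gcd(28192, 7417) by repeated division:
28192 = 3·7417 + 5941
7417 = 1·5941 + 1476
5941 = 4·1476 + 37
1476 = 39·37 + 33
37 = 1·33 + 4
33 = 8·4 + 1
4 = 4·1 + 0
Since gcd(7417, 28192) = 1, back-substitute to write 1 as a combination:
1 = 33 − 8·4
1 = −8·37 + 9·33
1 = 9·1476 − 359·37
1 = −359·5941 + 1445·1476
1 = 1445·7417 − 1804·5941
1 = −1804·28192 + 6857·7417
So 7417·6857 ≡ 1 (mod 28192).

6857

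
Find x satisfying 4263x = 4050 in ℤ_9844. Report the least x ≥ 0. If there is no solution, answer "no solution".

First find gcd(4263, 9844):
9844 = 2*4263 + 1318
4263 = 3*1318 + 309
1318 = 4*309 + 82
309 = 3*82 + 63
82 = 1*63 + 19
63 = 3*19 + 6
19 = 3*6 + 1
6 = 6*1 + 0
gcd = 1, so a unique solution mod 9844 exists.
Back-substitute for the Bézout coefficients:
1 = 19 − 3·6
1 = −3·63 + 10·19
1 = 10·82 − 13·63
1 = −13·309 + 49·82
1 = 49·1318 − 209·309
1 = −209·4263 + 676·1318
1 = 676·9844 − 1561·4263
So 4263·(-1561) ≡ 1 (mod 9844), giving 4263⁻¹ ≡ 8283.
x ≡ 4263⁻¹·4050 ≡ 8283·4050 ≡ 7642 (mod 9844).

7642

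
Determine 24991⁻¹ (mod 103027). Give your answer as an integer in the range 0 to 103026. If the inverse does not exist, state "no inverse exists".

94988

Apply the Euclidean algorithm to 103027 and 24991:
103027 = 4*24991 + 3063
24991 = 8*3063 + 487
3063 = 6*487 + 141
487 = 3*141 + 64
141 = 2*64 + 13
64 = 4*13 + 12
13 = 1*12 + 1
12 = 12*1 + 0
Since gcd(24991, 103027) = 1, back-substitute to write 1 as a combination:
1 = 13 − 12
1 = −64 + 5·13
1 = 5·141 − 11·64
1 = −11·487 + 38·141
1 = 38·3063 − 239·487
1 = −239·24991 + 1950·3063
1 = 1950·103027 − 8039·24991
So 24991·(-8039) ≡ 1 (mod 103027), and -8039 ≡ 94988 (mod 103027).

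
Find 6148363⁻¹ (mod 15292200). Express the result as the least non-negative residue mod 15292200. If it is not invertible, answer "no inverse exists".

gcd(15292200, 6148363) by repeated division:
15292200 = 2*6148363 + 2995474
6148363 = 2*2995474 + 157415
2995474 = 19*157415 + 4589
157415 = 34*4589 + 1389
4589 = 3*1389 + 422
1389 = 3*422 + 123
422 = 3*123 + 53
123 = 2*53 + 17
53 = 3*17 + 2
17 = 8*2 + 1
2 = 2*1 + 0
The gcd is 1. Working backward:
1 = 17 − 8·2
1 = −8·53 + 25·17
1 = 25·123 − 58·53
1 = −58·422 + 199·123
1 = 199·1389 − 655·422
1 = −655·4589 + 2164·1389
1 = 2164·157415 − 74231·4589
1 = −74231·2995474 + 1412553·157415
1 = 1412553·6148363 − 2899337·2995474
1 = −2899337·15292200 + 7211227·6148363
So 6148363·7211227 ≡ 1 (mod 15292200).

7211227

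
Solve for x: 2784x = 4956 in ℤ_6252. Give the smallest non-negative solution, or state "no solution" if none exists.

First find gcd(2784, 6252):
6252 = 2×2784 + 684
2784 = 4×684 + 48
684 = 14×48 + 12
48 = 4×12 + 0
gcd = 12 and 12 | 4956, so solutions exist. Divide through by 12: 232x ≡ 413 (mod 521).
Now find 232⁻¹ mod 521:
521 = 2*232 + 57
232 = 4*57 + 4
57 = 14*4 + 1
4 = 4*1 + 0
Back-substitute:
1 = 57 − 14·4
1 = −14·232 + 57·57
1 = 57·521 − 128·232
So 232·(-128) ≡ 1 (mod 521), i.e. 232⁻¹ ≡ 393.
Then x ≡ 393·413 ≡ 278 (mod 521); the smallest non-negative solution is x = 278.

278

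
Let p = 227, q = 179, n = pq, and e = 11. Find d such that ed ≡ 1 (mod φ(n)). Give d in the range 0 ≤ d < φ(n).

36571

φ(n) = (p−1)(q−1) = 226·178 = 40228.
Need d with 11·d ≡ 1 (mod 40228). Apply the extended Euclidean algorithm:
40228 = 3657×11 + 1
11 = 11×1 + 0
Back-substitute:
1 = 40228 − 3657·11
So 11·(-3657) ≡ 1 (mod 40228), hence d ≡ -3657 ≡ 36571 (mod 40228).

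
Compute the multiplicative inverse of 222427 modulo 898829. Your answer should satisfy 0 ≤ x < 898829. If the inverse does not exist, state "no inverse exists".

579149

gcd(898829, 222427) by repeated division:
898829 = 4*222427 + 9121
222427 = 24*9121 + 3523
9121 = 2*3523 + 2075
3523 = 1*2075 + 1448
2075 = 1*1448 + 627
1448 = 2*627 + 194
627 = 3*194 + 45
194 = 4*45 + 14
45 = 3*14 + 3
14 = 4*3 + 2
3 = 1*2 + 1
2 = 2*1 + 0
gcd = 1, so the inverse exists. Back-substitute:
1 = 3 − 2
1 = −14 + 5·3
1 = 5·45 − 16·14
1 = −16·194 + 69·45
1 = 69·627 − 223·194
1 = −223·1448 + 515·627
1 = 515·2075 − 738·1448
1 = −738·3523 + 1253·2075
1 = 1253·9121 − 3244·3523
1 = −3244·222427 + 79109·9121
1 = 79109·898829 − 319680·222427
Thus 222427·(-319680) ≡ 1 (mod 898829); reducing, -319680 mod 898829 = 579149.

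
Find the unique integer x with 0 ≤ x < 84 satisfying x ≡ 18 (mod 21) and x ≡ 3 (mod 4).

39

Write x = 18 + 21·k. Then 21·k ≡ 3 − 18 ≡ 1 (mod 4).
Need 21⁻¹ mod 4. Extended Euclid on (4, 1):
4 = 4*1 + 0
21⁻¹ ≡ 1 (mod 4), so k ≡ 1·1 ≡ 1 (mod 4).
x = 18 + 21·1 = 39.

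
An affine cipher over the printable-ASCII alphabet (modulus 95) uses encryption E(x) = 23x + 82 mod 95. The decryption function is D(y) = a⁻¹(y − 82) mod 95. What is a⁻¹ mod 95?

gcd(95, 23) by repeated division:
95 = 4*23 + 3
23 = 7*3 + 2
3 = 1*2 + 1
2 = 2*1 + 0
gcd = 1, so the inverse exists. Back-substitute:
1 = 3 − 2
1 = −23 + 8·3
1 = 8·95 − 33·23
Hence 23⁻¹ ≡ -33 ≡ 62 (mod 95).

62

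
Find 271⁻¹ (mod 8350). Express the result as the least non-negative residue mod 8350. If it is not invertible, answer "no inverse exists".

Apply the Euclidean algorithm to 8350 and 271:
8350 = 30×271 + 220
271 = 1×220 + 51
220 = 4×51 + 16
51 = 3×16 + 3
16 = 5×3 + 1
3 = 3×1 + 0
The gcd is 1. Working backward:
1 = 16 − 5·3
1 = −5·51 + 16·16
1 = 16·220 − 69·51
1 = −69·271 + 85·220
1 = 85·8350 − 2619·271
Hence 271⁻¹ ≡ -2619 ≡ 5731 (mod 8350).

5731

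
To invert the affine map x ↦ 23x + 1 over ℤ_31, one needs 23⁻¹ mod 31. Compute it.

Extended Euclidean algorithm:
31 = 1×23 + 8
23 = 2×8 + 7
8 = 1×7 + 1
7 = 7×1 + 0
The gcd is 1. Working backward:
1 = 8 − 7
1 = −23 + 3·8
1 = 3·31 − 4·23
Thus 23·(-4) ≡ 1 (mod 31); reducing, -4 mod 31 = 27.

27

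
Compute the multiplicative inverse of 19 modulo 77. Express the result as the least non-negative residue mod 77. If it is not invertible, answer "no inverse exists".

73

Extended Euclidean algorithm:
77 = 4·19 + 1
19 = 19·1 + 0
gcd = 1, so the inverse exists. Back-substitute:
1 = 77 − 4·19
Thus 19·(-4) ≡ 1 (mod 77); reducing, -4 mod 77 = 73.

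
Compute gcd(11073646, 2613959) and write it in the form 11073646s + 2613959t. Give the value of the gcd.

1

Apply Euclid's algorithm to 11073646 and 2613959:
11073646 = 4*2613959 + 617810
2613959 = 4*617810 + 142719
617810 = 4*142719 + 46934
142719 = 3*46934 + 1917
46934 = 24*1917 + 926
1917 = 2*926 + 65
926 = 14*65 + 16
65 = 4*16 + 1
16 = 16*1 + 0
gcd(11073646, 2613959) = 1.
Working backward:
1 = 65 − 4·16
1 = −4·926 + 57·65
1 = 57·1917 − 118·926
1 = −118·46934 + 2889·1917
1 = 2889·142719 − 8785·46934
1 = −8785·617810 + 38029·142719
1 = 38029·2613959 − 160901·617810
1 = −160901·11073646 + 681633·2613959
So 1 = (-160901)·11073646 + (681633)·2613959.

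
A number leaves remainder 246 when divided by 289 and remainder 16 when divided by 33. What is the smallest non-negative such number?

Write x = 246 + 289·k. Then 289·k ≡ 16 − 246 ≡ 1 (mod 33).
Need 289⁻¹ mod 33. Extended Euclid on (33, 25):
33 = 1×25 + 8
25 = 3×8 + 1
8 = 8×1 + 0
Back-substitute:
1 = 25 − 3·8
1 = −3·33 + 4·25
289⁻¹ ≡ 4 (mod 33), so k ≡ 4·1 ≡ 4 (mod 33).
x = 246 + 289·4 = 1402.

1402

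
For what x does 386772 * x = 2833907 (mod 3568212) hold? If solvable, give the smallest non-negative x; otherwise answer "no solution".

gcd(386772, 3568212):
3568212 = 9×386772 + 87264
386772 = 4×87264 + 37716
87264 = 2×37716 + 11832
37716 = 3×11832 + 2220
11832 = 5×2220 + 732
2220 = 3×732 + 24
732 = 30×24 + 12
24 = 2×12 + 0
gcd = 12, but 12 ∤ 2833907, so the congruence has no solution.

no solution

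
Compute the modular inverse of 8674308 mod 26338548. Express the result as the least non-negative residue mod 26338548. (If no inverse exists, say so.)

Euclidean algorithm on 26338548, 8674308:
26338548 = 3*8674308 + 315624
8674308 = 27*315624 + 152460
315624 = 2*152460 + 10704
152460 = 14*10704 + 2604
10704 = 4*2604 + 288
2604 = 9*288 + 12
288 = 24*12 + 0
Since gcd = 12 > 1, 8674308 is not a unit mod 26338548.

no inverse exists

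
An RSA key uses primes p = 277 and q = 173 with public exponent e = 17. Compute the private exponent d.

φ(n) = (p−1)(q−1) = 276·172 = 47472.
Need d with 17·d ≡ 1 (mod 47472). Apply the extended Euclidean algorithm:
47472 = 2792·17 + 8
17 = 2·8 + 1
8 = 8·1 + 0
Back-substitute:
1 = 17 − 2·8
1 = −2·47472 + 5585·17
So 17·5585 ≡ 1 (mod 47472), hence d = 5585.

5585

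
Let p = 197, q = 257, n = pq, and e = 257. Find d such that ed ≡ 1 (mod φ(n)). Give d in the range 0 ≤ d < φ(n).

38657

φ(n) = (p−1)(q−1) = 196·256 = 50176.
Need d with 257·d ≡ 1 (mod 50176). Apply the extended Euclidean algorithm:
50176 = 195×257 + 61
257 = 4×61 + 13
61 = 4×13 + 9
13 = 1×9 + 4
9 = 2×4 + 1
4 = 4×1 + 0
Back-substitute:
1 = 9 − 2·4
1 = −2·13 + 3·9
1 = 3·61 − 14·13
1 = −14·257 + 59·61
1 = 59·50176 − 11519·257
So 257·(-11519) ≡ 1 (mod 50176), hence d ≡ -11519 ≡ 38657 (mod 50176).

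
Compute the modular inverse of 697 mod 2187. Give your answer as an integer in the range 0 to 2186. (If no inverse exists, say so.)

Run Euclid on (2187, 697):
2187 = 3*697 + 96
697 = 7*96 + 25
96 = 3*25 + 21
25 = 1*21 + 4
21 = 5*4 + 1
4 = 4*1 + 0
The gcd is 1. Working backward:
1 = 21 − 5·4
1 = −5·25 + 6·21
1 = 6·96 − 23·25
1 = −23·697 + 167·96
1 = 167·2187 − 524·697
So 697·(-524) ≡ 1 (mod 2187), and -524 ≡ 1663 (mod 2187).

1663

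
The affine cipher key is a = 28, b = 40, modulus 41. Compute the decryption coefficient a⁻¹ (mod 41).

22

Run Euclid on (41, 28):
41 = 1*28 + 13
28 = 2*13 + 2
13 = 6*2 + 1
2 = 2*1 + 0
gcd = 1, so the inverse exists. Back-substitute:
1 = 13 − 6·2
1 = −6·28 + 13·13
1 = 13·41 − 19·28
Thus 28·(-19) ≡ 1 (mod 41); reducing, -19 mod 41 = 22.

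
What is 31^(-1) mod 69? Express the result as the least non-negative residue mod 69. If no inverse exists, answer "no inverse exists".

Apply the Euclidean algorithm to 69 and 31:
69 = 2×31 + 7
31 = 4×7 + 3
7 = 2×3 + 1
3 = 3×1 + 0
The gcd is 1. Working backward:
1 = 7 − 2·3
1 = −2·31 + 9·7
1 = 9·69 − 20·31
Hence 31⁻¹ ≡ -20 ≡ 49 (mod 69).

49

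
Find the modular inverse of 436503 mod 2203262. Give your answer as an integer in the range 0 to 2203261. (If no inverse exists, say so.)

812723

Run Euclid on (2203262, 436503):
2203262 = 5*436503 + 20747
436503 = 21*20747 + 816
20747 = 25*816 + 347
816 = 2*347 + 122
347 = 2*122 + 103
122 = 1*103 + 19
103 = 5*19 + 8
19 = 2*8 + 3
8 = 2*3 + 2
3 = 1*2 + 1
2 = 2*1 + 0
gcd = 1, so the inverse exists. Back-substitute:
1 = 3 − 2
1 = −8 + 3·3
1 = 3·19 − 7·8
1 = −7·103 + 38·19
1 = 38·122 − 45·103
1 = −45·347 + 128·122
1 = 128·816 − 301·347
1 = −301·20747 + 7653·816
1 = 7653·436503 − 161014·20747
1 = −161014·2203262 + 812723·436503
So 436503·812723 ≡ 1 (mod 2203262).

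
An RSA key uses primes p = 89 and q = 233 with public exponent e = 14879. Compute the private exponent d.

6047

φ(n) = (p−1)(q−1) = 88·232 = 20416.
Need d with 14879·d ≡ 1 (mod 20416). Apply the extended Euclidean algorithm:
20416 = 1×14879 + 5537
14879 = 2×5537 + 3805
5537 = 1×3805 + 1732
3805 = 2×1732 + 341
1732 = 5×341 + 27
341 = 12×27 + 17
27 = 1×17 + 10
17 = 1×10 + 7
10 = 1×7 + 3
7 = 2×3 + 1
3 = 3×1 + 0
Back-substitute:
1 = 7 − 2·3
1 = −2·10 + 3·7
1 = 3·17 − 5·10
1 = −5·27 + 8·17
1 = 8·341 − 101·27
1 = −101·1732 + 513·341
1 = 513·3805 − 1127·1732
1 = −1127·5537 + 1640·3805
1 = 1640·14879 − 4407·5537
1 = −4407·20416 + 6047·14879
So 14879·6047 ≡ 1 (mod 20416), hence d = 6047.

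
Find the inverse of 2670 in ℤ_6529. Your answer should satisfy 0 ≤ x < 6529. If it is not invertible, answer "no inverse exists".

3108

gcd(6529, 2670) by repeated division:
6529 = 2*2670 + 1189
2670 = 2*1189 + 292
1189 = 4*292 + 21
292 = 13*21 + 19
21 = 1*19 + 2
19 = 9*2 + 1
2 = 2*1 + 0
gcd = 1, so the inverse exists. Back-substitute:
1 = 19 − 9·2
1 = −9·21 + 10·19
1 = 10·292 − 139·21
1 = −139·1189 + 566·292
1 = 566·2670 − 1271·1189
1 = −1271·6529 + 3108·2670
So 2670·3108 ≡ 1 (mod 6529).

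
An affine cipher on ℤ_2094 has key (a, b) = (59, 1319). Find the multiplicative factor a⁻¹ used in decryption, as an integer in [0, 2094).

71

Apply the Euclidean algorithm to 2094 and 59:
2094 = 35×59 + 29
59 = 2×29 + 1
29 = 29×1 + 0
gcd = 1, so the inverse exists. Back-substitute:
1 = 59 − 2·29
1 = −2·2094 + 71·59
So 59·71 ≡ 1 (mod 2094).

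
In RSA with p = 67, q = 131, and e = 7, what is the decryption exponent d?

φ(n) = (p−1)(q−1) = 66·130 = 8580.
Need d with 7·d ≡ 1 (mod 8580). Apply the extended Euclidean algorithm:
8580 = 1225·7 + 5
7 = 1·5 + 2
5 = 2·2 + 1
2 = 2·1 + 0
Back-substitute:
1 = 5 − 2·2
1 = −2·7 + 3·5
1 = 3·8580 − 3677·7
So 7·(-3677) ≡ 1 (mod 8580), hence d ≡ -3677 ≡ 4903 (mod 8580).

4903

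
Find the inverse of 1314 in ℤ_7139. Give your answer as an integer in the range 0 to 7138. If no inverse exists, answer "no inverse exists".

gcd(7139, 1314) by repeated division:
7139 = 5·1314 + 569
1314 = 2·569 + 176
569 = 3·176 + 41
176 = 4·41 + 12
41 = 3·12 + 5
12 = 2·5 + 2
5 = 2·2 + 1
2 = 2·1 + 0
Since gcd(1314, 7139) = 1, back-substitute to write 1 as a combination:
1 = 5 − 2·2
1 = −2·12 + 5·5
1 = 5·41 − 17·12
1 = −17·176 + 73·41
1 = 73·569 − 236·176
1 = −236·1314 + 545·569
1 = 545·7139 − 2961·1314
Hence 1314⁻¹ ≡ -2961 ≡ 4178 (mod 7139).

4178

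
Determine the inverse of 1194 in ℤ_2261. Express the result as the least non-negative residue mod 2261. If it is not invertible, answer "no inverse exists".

2172

Apply the Euclidean algorithm to 2261 and 1194:
2261 = 1·1194 + 1067
1194 = 1·1067 + 127
1067 = 8·127 + 51
127 = 2·51 + 25
51 = 2·25 + 1
25 = 25·1 + 0
gcd = 1, so the inverse exists. Back-substitute:
1 = 51 − 2·25
1 = −2·127 + 5·51
1 = 5·1067 − 42·127
1 = −42·1194 + 47·1067
1 = 47·2261 − 89·1194
So 1194·(-89) ≡ 1 (mod 2261), and -89 ≡ 2172 (mod 2261).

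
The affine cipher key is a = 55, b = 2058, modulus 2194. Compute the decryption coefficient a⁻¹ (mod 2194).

1835

Extended Euclidean algorithm:
2194 = 39×55 + 49
55 = 1×49 + 6
49 = 8×6 + 1
6 = 6×1 + 0
The gcd is 1. Working backward:
1 = 49 − 8·6
1 = −8·55 + 9·49
1 = 9·2194 − 359·55
Thus 55·(-359) ≡ 1 (mod 2194); reducing, -359 mod 2194 = 1835.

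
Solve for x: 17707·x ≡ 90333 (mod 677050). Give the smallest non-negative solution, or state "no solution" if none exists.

81869

First find gcd(17707, 677050):
677050 = 38*17707 + 4184
17707 = 4*4184 + 971
4184 = 4*971 + 300
971 = 3*300 + 71
300 = 4*71 + 16
71 = 4*16 + 7
16 = 2*7 + 2
7 = 3*2 + 1
2 = 2*1 + 0
gcd = 1, so a unique solution mod 677050 exists.
Back-substitute for the Bézout coefficients:
1 = 7 − 3·2
1 = −3·16 + 7·7
1 = 7·71 − 31·16
1 = −31·300 + 131·71
1 = 131·971 − 424·300
1 = −424·4184 + 1827·971
1 = 1827·17707 − 7732·4184
1 = −7732·677050 + 295643·17707
So 17707·(295643) ≡ 1 (mod 677050), giving 17707⁻¹ ≡ 295643.
x ≡ 17707⁻¹·90333 ≡ 295643·90333 ≡ 81869 (mod 677050).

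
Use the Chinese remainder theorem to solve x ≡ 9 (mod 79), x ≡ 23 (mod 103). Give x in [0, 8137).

641

Write x = 9 + 79·k. Then 79·k ≡ 23 − 9 ≡ 14 (mod 103).
Need 79⁻¹ mod 103. Extended Euclid on (103, 79):
103 = 1·79 + 24
79 = 3·24 + 7
24 = 3·7 + 3
7 = 2·3 + 1
3 = 3·1 + 0
Back-substitute:
1 = 7 − 2·3
1 = −2·24 + 7·7
1 = 7·79 − 23·24
1 = −23·103 + 30·79
79⁻¹ ≡ 30 (mod 103), so k ≡ 30·14 ≡ 8 (mod 103).
x = 9 + 79·8 = 641.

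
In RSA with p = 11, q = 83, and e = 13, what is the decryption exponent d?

φ(n) = (p−1)(q−1) = 10·82 = 820.
Need d with 13·d ≡ 1 (mod 820). Apply the extended Euclidean algorithm:
820 = 63*13 + 1
13 = 13*1 + 0
Back-substitute:
1 = 820 − 63·13
So 13·(-63) ≡ 1 (mod 820), hence d ≡ -63 ≡ 757 (mod 820).

757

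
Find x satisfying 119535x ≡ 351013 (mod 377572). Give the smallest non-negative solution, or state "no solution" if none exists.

First find gcd(119535, 377572):
377572 = 3×119535 + 18967
119535 = 6×18967 + 5733
18967 = 3×5733 + 1768
5733 = 3×1768 + 429
1768 = 4×429 + 52
429 = 8×52 + 13
52 = 4×13 + 0
gcd = 13 and 13 | 351013, so solutions exist. Divide through by 13: 9195x ≡ 27001 (mod 29044).
Now find 9195⁻¹ mod 29044:
29044 = 3*9195 + 1459
9195 = 6*1459 + 441
1459 = 3*441 + 136
441 = 3*136 + 33
136 = 4*33 + 4
33 = 8*4 + 1
4 = 4*1 + 0
Back-substitute:
1 = 33 − 8·4
1 = −8·136 + 33·33
1 = 33·441 − 107·136
1 = −107·1459 + 354·441
1 = 354·9195 − 2231·1459
1 = −2231·29044 + 7047·9195
So 9195⁻¹ ≡ 7047 (mod 29044).
Then x ≡ 7047·27001 ≡ 8803 (mod 29044); the smallest non-negative solution is x = 8803.

8803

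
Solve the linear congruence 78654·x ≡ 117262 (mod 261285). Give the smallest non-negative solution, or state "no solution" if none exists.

gcd(78654, 261285):
261285 = 3×78654 + 25323
78654 = 3×25323 + 2685
25323 = 9×2685 + 1158
2685 = 2×1158 + 369
1158 = 3×369 + 51
369 = 7×51 + 12
51 = 4×12 + 3
12 = 4×3 + 0
gcd = 3, but 3 ∤ 117262, so the congruence has no solution.

no solution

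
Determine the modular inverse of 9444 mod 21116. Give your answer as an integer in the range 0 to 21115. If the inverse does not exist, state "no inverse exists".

Euclidean algorithm on 21116, 9444:
21116 = 2·9444 + 2228
9444 = 4·2228 + 532
2228 = 4·532 + 100
532 = 5·100 + 32
100 = 3·32 + 4
32 = 8·4 + 0
Since gcd = 4 > 1, 9444 is not a unit mod 21116.

no inverse exists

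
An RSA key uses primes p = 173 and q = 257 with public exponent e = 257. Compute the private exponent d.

φ(n) = (p−1)(q−1) = 172·256 = 44032.
Need d with 257·d ≡ 1 (mod 44032). Apply the extended Euclidean algorithm:
44032 = 171*257 + 85
257 = 3*85 + 2
85 = 42*2 + 1
2 = 2*1 + 0
Back-substitute:
1 = 85 − 42·2
1 = −42·257 + 127·85
1 = 127·44032 − 21759·257
So 257·(-21759) ≡ 1 (mod 44032), hence d ≡ -21759 ≡ 22273 (mod 44032).

22273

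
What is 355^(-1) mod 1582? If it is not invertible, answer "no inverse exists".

1123

Apply the Euclidean algorithm to 1582 and 355:
1582 = 4*355 + 162
355 = 2*162 + 31
162 = 5*31 + 7
31 = 4*7 + 3
7 = 2*3 + 1
3 = 3*1 + 0
Since gcd(355, 1582) = 1, back-substitute to write 1 as a combination:
1 = 7 − 2·3
1 = −2·31 + 9·7
1 = 9·162 − 47·31
1 = −47·355 + 103·162
1 = 103·1582 − 459·355
Thus 355·(-459) ≡ 1 (mod 1582); reducing, -459 mod 1582 = 1123.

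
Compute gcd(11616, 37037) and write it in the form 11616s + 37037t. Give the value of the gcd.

11

Repeated division:
37037 = 3*11616 + 2189
11616 = 5*2189 + 671
2189 = 3*671 + 176
671 = 3*176 + 143
176 = 1*143 + 33
143 = 4*33 + 11
33 = 3*11 + 0
gcd(11616, 37037) = 11.
Express as a combination:
11 = 143 − 4·33
11 = −4·176 + 5·143
11 = 5·671 − 19·176
11 = −19·2189 + 62·671
11 = 62·11616 − 329·2189
11 = −329·37037 + 1049·11616
So 11 = (-329)·37037 + (1049)·11616.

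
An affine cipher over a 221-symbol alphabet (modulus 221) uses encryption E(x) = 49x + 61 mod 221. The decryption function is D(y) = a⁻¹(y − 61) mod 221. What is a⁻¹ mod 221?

212

Extended Euclidean algorithm:
221 = 4*49 + 25
49 = 1*25 + 24
25 = 1*24 + 1
24 = 24*1 + 0
Since gcd(49, 221) = 1, back-substitute to write 1 as a combination:
1 = 25 − 24
1 = −49 + 2·25
1 = 2·221 − 9·49
Hence 49⁻¹ ≡ -9 ≡ 212 (mod 221).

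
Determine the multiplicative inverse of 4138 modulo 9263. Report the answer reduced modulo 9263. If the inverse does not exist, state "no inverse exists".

Apply the Euclidean algorithm to 9263 and 4138:
9263 = 2×4138 + 987
4138 = 4×987 + 190
987 = 5×190 + 37
190 = 5×37 + 5
37 = 7×5 + 2
5 = 2×2 + 1
2 = 2×1 + 0
Since gcd(4138, 9263) = 1, back-substitute to write 1 as a combination:
1 = 5 − 2·2
1 = −2·37 + 15·5
1 = 15·190 − 77·37
1 = −77·987 + 400·190
1 = 400·4138 − 1677·987
1 = −1677·9263 + 3754·4138
So 4138·3754 ≡ 1 (mod 9263).

3754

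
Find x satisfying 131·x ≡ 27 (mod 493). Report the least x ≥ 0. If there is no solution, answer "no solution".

First find gcd(131, 493):
493 = 3*131 + 100
131 = 1*100 + 31
100 = 3*31 + 7
31 = 4*7 + 3
7 = 2*3 + 1
3 = 3*1 + 0
gcd = 1, so a unique solution mod 493 exists.
Back-substitute for the Bézout coefficients:
1 = 7 − 2·3
1 = −2·31 + 9·7
1 = 9·100 − 29·31
1 = −29·131 + 38·100
1 = 38·493 − 143·131
So 131·(-143) ≡ 1 (mod 493), giving 131⁻¹ ≡ 350.
x ≡ 131⁻¹·27 ≡ 350·27 ≡ 83 (mod 493).

83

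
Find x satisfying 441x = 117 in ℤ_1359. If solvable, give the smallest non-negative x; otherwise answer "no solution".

28

First find gcd(441, 1359):
1359 = 3*441 + 36
441 = 12*36 + 9
36 = 4*9 + 0
gcd = 9 and 9 | 117, so solutions exist. Divide through by 9: 49x ≡ 13 (mod 151).
Now find 49⁻¹ mod 151:
151 = 3*49 + 4
49 = 12*4 + 1
4 = 4*1 + 0
Back-substitute:
1 = 49 − 12·4
1 = −12·151 + 37·49
So 49⁻¹ ≡ 37 (mod 151).
Then x ≡ 37·13 ≡ 28 (mod 151); the smallest non-negative solution is x = 28.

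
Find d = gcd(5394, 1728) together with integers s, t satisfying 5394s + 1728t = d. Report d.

Repeated division:
5394 = 3*1728 + 210
1728 = 8*210 + 48
210 = 4*48 + 18
48 = 2*18 + 12
18 = 1*12 + 6
12 = 2*6 + 0
gcd(5394, 1728) = 6.
Back-substituting:
6 = 18 − 12
6 = −48 + 3·18
6 = 3·210 − 13·48
6 = −13·1728 + 107·210
6 = 107·5394 − 334·1728
So 6 = (107)·5394 + (-334)·1728.

6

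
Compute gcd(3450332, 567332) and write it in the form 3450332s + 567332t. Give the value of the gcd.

Euclidean algorithm:
3450332 = 6*567332 + 46340
567332 = 12*46340 + 11252
46340 = 4*11252 + 1332
11252 = 8*1332 + 596
1332 = 2*596 + 140
596 = 4*140 + 36
140 = 3*36 + 32
36 = 1*32 + 4
32 = 8*4 + 0
gcd(3450332, 567332) = 4.
Express as a combination:
4 = 36 − 32
4 = −140 + 4·36
4 = 4·596 − 17·140
4 = −17·1332 + 38·596
4 = 38·11252 − 321·1332
4 = −321·46340 + 1322·11252
4 = 1322·567332 − 16185·46340
4 = −16185·3450332 + 98432·567332
So 4 = (-16185)·3450332 + (98432)·567332.

4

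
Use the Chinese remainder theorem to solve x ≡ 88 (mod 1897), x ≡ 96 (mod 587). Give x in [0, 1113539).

982734

Write x = 88 + 1897·k. Then 1897·k ≡ 96 − 88 ≡ 8 (mod 587).
Need 1897⁻¹ mod 587. Extended Euclid on (587, 136):
587 = 4*136 + 43
136 = 3*43 + 7
43 = 6*7 + 1
7 = 7*1 + 0
Back-substitute:
1 = 43 − 6·7
1 = −6·136 + 19·43
1 = 19·587 − 82·136
1897⁻¹ ≡ 505 (mod 587), so k ≡ 505·8 ≡ 518 (mod 587).
x = 88 + 1897·518 = 982734.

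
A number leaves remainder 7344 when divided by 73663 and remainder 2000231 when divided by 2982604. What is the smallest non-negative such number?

25148334555

Write x = 7344 + 73663·k. Then 73663·k ≡ 2000231 − 7344 ≡ 1992887 (mod 2982604).
Need 73663⁻¹ mod 2982604. Extended Euclid on (2982604, 73663):
2982604 = 40·73663 + 36084
73663 = 2·36084 + 1495
36084 = 24·1495 + 204
1495 = 7·204 + 67
204 = 3·67 + 3
67 = 22·3 + 1
3 = 3·1 + 0
Back-substitute:
1 = 67 − 22·3
1 = −22·204 + 67·67
1 = 67·1495 − 491·204
1 = −491·36084 + 11851·1495
1 = 11851·73663 − 24193·36084
1 = −24193·2982604 + 979571·73663
73663⁻¹ ≡ 979571 (mod 2982604), so k ≡ 979571·1992887 ≡ 341397 (mod 2982604).
x = 7344 + 73663·341397 = 25148334555.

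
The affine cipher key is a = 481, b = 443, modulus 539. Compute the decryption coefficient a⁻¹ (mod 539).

381

Run Euclid on (539, 481):
539 = 1×481 + 58
481 = 8×58 + 17
58 = 3×17 + 7
17 = 2×7 + 3
7 = 2×3 + 1
3 = 3×1 + 0
Since gcd(481, 539) = 1, back-substitute to write 1 as a combination:
1 = 7 − 2·3
1 = −2·17 + 5·7
1 = 5·58 − 17·17
1 = −17·481 + 141·58
1 = 141·539 − 158·481
So 481·(-158) ≡ 1 (mod 539), and -158 ≡ 381 (mod 539).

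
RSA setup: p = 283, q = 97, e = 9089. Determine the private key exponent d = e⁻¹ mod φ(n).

18881

φ(n) = (p−1)(q−1) = 282·96 = 27072.
Need d with 9089·d ≡ 1 (mod 27072). Apply the extended Euclidean algorithm:
27072 = 2×9089 + 8894
9089 = 1×8894 + 195
8894 = 45×195 + 119
195 = 1×119 + 76
119 = 1×76 + 43
76 = 1×43 + 33
43 = 1×33 + 10
33 = 3×10 + 3
10 = 3×3 + 1
3 = 3×1 + 0
Back-substitute:
1 = 10 − 3·3
1 = −3·33 + 10·10
1 = 10·43 − 13·33
1 = −13·76 + 23·43
1 = 23·119 − 36·76
1 = −36·195 + 59·119
1 = 59·8894 − 2691·195
1 = −2691·9089 + 2750·8894
1 = 2750·27072 − 8191·9089
So 9089·(-8191) ≡ 1 (mod 27072), hence d ≡ -8191 ≡ 18881 (mod 27072).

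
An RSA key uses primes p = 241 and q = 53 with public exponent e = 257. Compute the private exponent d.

5633

φ(n) = (p−1)(q−1) = 240·52 = 12480.
Need d with 257·d ≡ 1 (mod 12480). Apply the extended Euclidean algorithm:
12480 = 48×257 + 144
257 = 1×144 + 113
144 = 1×113 + 31
113 = 3×31 + 20
31 = 1×20 + 11
20 = 1×11 + 9
11 = 1×9 + 2
9 = 4×2 + 1
2 = 2×1 + 0
Back-substitute:
1 = 9 − 4·2
1 = −4·11 + 5·9
1 = 5·20 − 9·11
1 = −9·31 + 14·20
1 = 14·113 − 51·31
1 = −51·144 + 65·113
1 = 65·257 − 116·144
1 = −116·12480 + 5633·257
So 257·5633 ≡ 1 (mod 12480), hence d = 5633.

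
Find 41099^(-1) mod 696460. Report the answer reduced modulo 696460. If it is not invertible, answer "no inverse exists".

Apply the Euclidean algorithm to 696460 and 41099:
696460 = 16·41099 + 38876
41099 = 1·38876 + 2223
38876 = 17·2223 + 1085
2223 = 2·1085 + 53
1085 = 20·53 + 25
53 = 2·25 + 3
25 = 8·3 + 1
3 = 3·1 + 0
Since gcd(41099, 696460) = 1, back-substitute to write 1 as a combination:
1 = 25 − 8·3
1 = −8·53 + 17·25
1 = 17·1085 − 348·53
1 = −348·2223 + 713·1085
1 = 713·38876 − 12469·2223
1 = −12469·41099 + 13182·38876
1 = 13182·696460 − 223381·41099
Hence 41099⁻¹ ≡ -223381 ≡ 473079 (mod 696460).

473079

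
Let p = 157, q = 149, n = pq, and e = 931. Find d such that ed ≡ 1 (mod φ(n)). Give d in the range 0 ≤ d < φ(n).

φ(n) = (p−1)(q−1) = 156·148 = 23088.
Need d with 931·d ≡ 1 (mod 23088). Apply the extended Euclidean algorithm:
23088 = 24×931 + 744
931 = 1×744 + 187
744 = 3×187 + 183
187 = 1×183 + 4
183 = 45×4 + 3
4 = 1×3 + 1
3 = 3×1 + 0
Back-substitute:
1 = 4 − 3
1 = −183 + 46·4
1 = 46·187 − 47·183
1 = −47·744 + 187·187
1 = 187·931 − 234·744
1 = −234·23088 + 5803·931
So 931·5803 ≡ 1 (mod 23088), hence d = 5803.

5803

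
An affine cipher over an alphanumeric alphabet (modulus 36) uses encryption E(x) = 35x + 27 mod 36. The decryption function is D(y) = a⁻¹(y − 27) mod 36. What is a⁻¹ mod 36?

Apply the Euclidean algorithm to 36 and 35:
36 = 1·35 + 1
35 = 35·1 + 0
The gcd is 1. Working backward:
1 = 36 − 35
Hence 35⁻¹ ≡ -1 ≡ 35 (mod 36).

35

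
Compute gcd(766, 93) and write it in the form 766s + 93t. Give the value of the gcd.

Apply Euclid's algorithm to 766 and 93:
766 = 8×93 + 22
93 = 4×22 + 5
22 = 4×5 + 2
5 = 2×2 + 1
2 = 2×1 + 0
gcd(766, 93) = 1.
Working backward:
1 = 5 − 2·2
1 = −2·22 + 9·5
1 = 9·93 − 38·22
1 = −38·766 + 313·93
So 1 = (-38)·766 + (313)·93.

1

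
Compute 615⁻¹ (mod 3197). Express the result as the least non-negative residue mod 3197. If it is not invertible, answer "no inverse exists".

1284

Apply the Euclidean algorithm to 3197 and 615:
3197 = 5×615 + 122
615 = 5×122 + 5
122 = 24×5 + 2
5 = 2×2 + 1
2 = 2×1 + 0
The gcd is 1. Working backward:
1 = 5 − 2·2
1 = −2·122 + 49·5
1 = 49·615 − 247·122
1 = −247·3197 + 1284·615
So 615·1284 ≡ 1 (mod 3197).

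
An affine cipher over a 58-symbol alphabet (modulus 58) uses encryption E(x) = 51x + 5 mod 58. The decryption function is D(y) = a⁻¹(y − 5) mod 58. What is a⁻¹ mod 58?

Extended Euclidean algorithm:
58 = 1*51 + 7
51 = 7*7 + 2
7 = 3*2 + 1
2 = 2*1 + 0
The gcd is 1. Working backward:
1 = 7 − 3·2
1 = −3·51 + 22·7
1 = 22·58 − 25·51
Hence 51⁻¹ ≡ -25 ≡ 33 (mod 58).

33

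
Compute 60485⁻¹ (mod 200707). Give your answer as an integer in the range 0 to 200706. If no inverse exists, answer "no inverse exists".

Apply the Euclidean algorithm to 200707 and 60485:
200707 = 3*60485 + 19252
60485 = 3*19252 + 2729
19252 = 7*2729 + 149
2729 = 18*149 + 47
149 = 3*47 + 8
47 = 5*8 + 7
8 = 1*7 + 1
7 = 7*1 + 0
The gcd is 1. Working backward:
1 = 8 − 7
1 = −47 + 6·8
1 = 6·149 − 19·47
1 = −19·2729 + 348·149
1 = 348·19252 − 2455·2729
1 = −2455·60485 + 7713·19252
1 = 7713·200707 − 25594·60485
So 60485·(-25594) ≡ 1 (mod 200707), and -25594 ≡ 175113 (mod 200707).

175113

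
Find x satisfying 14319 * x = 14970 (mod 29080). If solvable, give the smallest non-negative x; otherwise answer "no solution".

First find gcd(14319, 29080):
29080 = 2·14319 + 442
14319 = 32·442 + 175
442 = 2·175 + 92
175 = 1·92 + 83
92 = 1·83 + 9
83 = 9·9 + 2
9 = 4·2 + 1
2 = 2·1 + 0
gcd = 1, so a unique solution mod 29080 exists.
Back-substitute for the Bézout coefficients:
1 = 9 − 4·2
1 = −4·83 + 37·9
1 = 37·92 − 41·83
1 = −41·175 + 78·92
1 = 78·442 − 197·175
1 = −197·14319 + 6382·442
1 = 6382·29080 − 12961·14319
So 14319·(-12961) ≡ 1 (mod 29080), giving 14319⁻¹ ≡ 16119.
x ≡ 14319⁻¹·14970 ≡ 16119·14970 ≡ 24670 (mod 29080).

24670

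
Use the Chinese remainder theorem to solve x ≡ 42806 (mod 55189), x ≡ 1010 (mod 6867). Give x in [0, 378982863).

214120937

Write x = 42806 + 55189·k. Then 55189·k ≡ 1010 − 42806 ≡ 6273 (mod 6867).
Need 55189⁻¹ mod 6867. Extended Euclid on (6867, 253):
6867 = 27*253 + 36
253 = 7*36 + 1
36 = 36*1 + 0
Back-substitute:
1 = 253 − 7·36
1 = −7·6867 + 190·253
55189⁻¹ ≡ 190 (mod 6867), so k ≡ 190·6273 ≡ 3879 (mod 6867).
x = 42806 + 55189·3879 = 214120937.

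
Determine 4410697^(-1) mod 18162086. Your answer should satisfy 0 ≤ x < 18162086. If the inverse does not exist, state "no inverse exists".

503595

gcd(18162086, 4410697) by repeated division:
18162086 = 4×4410697 + 519298
4410697 = 8×519298 + 256313
519298 = 2×256313 + 6672
256313 = 38×6672 + 2777
6672 = 2×2777 + 1118
2777 = 2×1118 + 541
1118 = 2×541 + 36
541 = 15×36 + 1
36 = 36×1 + 0
Since gcd(4410697, 18162086) = 1, back-substitute to write 1 as a combination:
1 = 541 − 15·36
1 = −15·1118 + 31·541
1 = 31·2777 − 77·1118
1 = −77·6672 + 185·2777
1 = 185·256313 − 7107·6672
1 = −7107·519298 + 14399·256313
1 = 14399·4410697 − 122299·519298
1 = −122299·18162086 + 503595·4410697
So 4410697·503595 ≡ 1 (mod 18162086).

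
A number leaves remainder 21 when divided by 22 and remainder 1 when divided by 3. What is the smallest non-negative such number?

43

Write x = 21 + 22·k. Then 22·k ≡ 1 − 21 ≡ 1 (mod 3).
Need 22⁻¹ mod 3. Extended Euclid on (3, 1):
3 = 3·1 + 0
22⁻¹ ≡ 1 (mod 3), so k ≡ 1·1 ≡ 1 (mod 3).
x = 21 + 22·1 = 43.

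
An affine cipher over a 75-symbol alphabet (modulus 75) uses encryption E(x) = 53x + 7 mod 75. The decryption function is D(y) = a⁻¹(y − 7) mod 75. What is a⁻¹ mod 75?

17

Extended Euclidean algorithm:
75 = 1*53 + 22
53 = 2*22 + 9
22 = 2*9 + 4
9 = 2*4 + 1
4 = 4*1 + 0
gcd = 1, so the inverse exists. Back-substitute:
1 = 9 − 2·4
1 = −2·22 + 5·9
1 = 5·53 − 12·22
1 = −12·75 + 17·53
So 53·17 ≡ 1 (mod 75).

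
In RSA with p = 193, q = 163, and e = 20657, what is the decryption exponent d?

φ(n) = (p−1)(q−1) = 192·162 = 31104.
Need d with 20657·d ≡ 1 (mod 31104). Apply the extended Euclidean algorithm:
31104 = 1·20657 + 10447
20657 = 1·10447 + 10210
10447 = 1·10210 + 237
10210 = 43·237 + 19
237 = 12·19 + 9
19 = 2·9 + 1
9 = 9·1 + 0
Back-substitute:
1 = 19 − 2·9
1 = −2·237 + 25·19
1 = 25·10210 − 1077·237
1 = −1077·10447 + 1102·10210
1 = 1102·20657 − 2179·10447
1 = −2179·31104 + 3281·20657
So 20657·3281 ≡ 1 (mod 31104), hence d = 3281.

3281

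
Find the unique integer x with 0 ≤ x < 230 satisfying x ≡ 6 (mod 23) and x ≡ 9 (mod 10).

29

Write x = 6 + 23·k. Then 23·k ≡ 9 − 6 ≡ 3 (mod 10).
Need 23⁻¹ mod 10. Extended Euclid on (10, 3):
10 = 3·3 + 1
3 = 3·1 + 0
Back-substitute:
1 = 10 − 3·3
23⁻¹ ≡ 7 (mod 10), so k ≡ 7·3 ≡ 1 (mod 10).
x = 6 + 23·1 = 29.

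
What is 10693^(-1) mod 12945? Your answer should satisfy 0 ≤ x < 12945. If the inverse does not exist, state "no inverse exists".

Extended Euclidean algorithm:
12945 = 1*10693 + 2252
10693 = 4*2252 + 1685
2252 = 1*1685 + 567
1685 = 2*567 + 551
567 = 1*551 + 16
551 = 34*16 + 7
16 = 2*7 + 2
7 = 3*2 + 1
2 = 2*1 + 0
The gcd is 1. Working backward:
1 = 7 − 3·2
1 = −3·16 + 7·7
1 = 7·551 − 241·16
1 = −241·567 + 248·551
1 = 248·1685 − 737·567
1 = −737·2252 + 985·1685
1 = 985·10693 − 4677·2252
1 = −4677·12945 + 5662·10693
So 10693·5662 ≡ 1 (mod 12945).

5662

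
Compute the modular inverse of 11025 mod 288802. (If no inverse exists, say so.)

Apply the Euclidean algorithm to 288802 and 11025:
288802 = 26*11025 + 2152
11025 = 5*2152 + 265
2152 = 8*265 + 32
265 = 8*32 + 9
32 = 3*9 + 5
9 = 1*5 + 4
5 = 1*4 + 1
4 = 4*1 + 0
gcd = 1, so the inverse exists. Back-substitute:
1 = 5 − 4
1 = −9 + 2·5
1 = 2·32 − 7·9
1 = −7·265 + 58·32
1 = 58·2152 − 471·265
1 = −471·11025 + 2413·2152
1 = 2413·288802 − 63209·11025
Hence 11025⁻¹ ≡ -63209 ≡ 225593 (mod 288802).

225593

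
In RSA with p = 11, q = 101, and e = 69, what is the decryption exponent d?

29

φ(n) = (p−1)(q−1) = 10·100 = 1000.
Need d with 69·d ≡ 1 (mod 1000). Apply the extended Euclidean algorithm:
1000 = 14·69 + 34
69 = 2·34 + 1
34 = 34·1 + 0
Back-substitute:
1 = 69 − 2·34
1 = −2·1000 + 29·69
So 69·29 ≡ 1 (mod 1000), hence d = 29.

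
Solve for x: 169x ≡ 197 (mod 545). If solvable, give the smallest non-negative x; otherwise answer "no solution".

343

First find gcd(169, 545):
545 = 3*169 + 38
169 = 4*38 + 17
38 = 2*17 + 4
17 = 4*4 + 1
4 = 4*1 + 0
gcd = 1, so a unique solution mod 545 exists.
Back-substitute for the Bézout coefficients:
1 = 17 − 4·4
1 = −4·38 + 9·17
1 = 9·169 − 40·38
1 = −40·545 + 129·169
So 169·(129) ≡ 1 (mod 545), giving 169⁻¹ ≡ 129.
x ≡ 169⁻¹·197 ≡ 129·197 ≡ 343 (mod 545).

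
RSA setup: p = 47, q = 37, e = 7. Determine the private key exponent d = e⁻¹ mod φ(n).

φ(n) = (p−1)(q−1) = 46·36 = 1656.
Need d with 7·d ≡ 1 (mod 1656). Apply the extended Euclidean algorithm:
1656 = 236×7 + 4
7 = 1×4 + 3
4 = 1×3 + 1
3 = 3×1 + 0
Back-substitute:
1 = 4 − 3
1 = −7 + 2·4
1 = 2·1656 − 473·7
So 7·(-473) ≡ 1 (mod 1656), hence d ≡ -473 ≡ 1183 (mod 1656).

1183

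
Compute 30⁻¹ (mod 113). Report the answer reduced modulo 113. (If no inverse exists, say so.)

49

Apply the Euclidean algorithm to 113 and 30:
113 = 3·30 + 23
30 = 1·23 + 7
23 = 3·7 + 2
7 = 3·2 + 1
2 = 2·1 + 0
The gcd is 1. Working backward:
1 = 7 − 3·2
1 = −3·23 + 10·7
1 = 10·30 − 13·23
1 = −13·113 + 49·30
So 30·49 ≡ 1 (mod 113).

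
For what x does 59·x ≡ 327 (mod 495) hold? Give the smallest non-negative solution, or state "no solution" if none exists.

First find gcd(59, 495):
495 = 8*59 + 23
59 = 2*23 + 13
23 = 1*13 + 10
13 = 1*10 + 3
10 = 3*3 + 1
3 = 3*1 + 0
gcd = 1, so a unique solution mod 495 exists.
Back-substitute for the Bézout coefficients:
1 = 10 − 3·3
1 = −3·13 + 4·10
1 = 4·23 − 7·13
1 = −7·59 + 18·23
1 = 18·495 − 151·59
So 59·(-151) ≡ 1 (mod 495), giving 59⁻¹ ≡ 344.
x ≡ 59⁻¹·327 ≡ 344·327 ≡ 123 (mod 495).

123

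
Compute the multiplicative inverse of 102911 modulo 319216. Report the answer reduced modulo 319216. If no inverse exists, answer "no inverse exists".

Run Euclid on (319216, 102911):
319216 = 3*102911 + 10483
102911 = 9*10483 + 8564
10483 = 1*8564 + 1919
8564 = 4*1919 + 888
1919 = 2*888 + 143
888 = 6*143 + 30
143 = 4*30 + 23
30 = 1*23 + 7
23 = 3*7 + 2
7 = 3*2 + 1
2 = 2*1 + 0
Since gcd(102911, 319216) = 1, back-substitute to write 1 as a combination:
1 = 7 − 3·2
1 = −3·23 + 10·7
1 = 10·30 − 13·23
1 = −13·143 + 62·30
1 = 62·888 − 385·143
1 = −385·1919 + 832·888
1 = 832·8564 − 3713·1919
1 = −3713·10483 + 4545·8564
1 = 4545·102911 − 44618·10483
1 = −44618·319216 + 138399·102911
So 102911·138399 ≡ 1 (mod 319216).

138399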